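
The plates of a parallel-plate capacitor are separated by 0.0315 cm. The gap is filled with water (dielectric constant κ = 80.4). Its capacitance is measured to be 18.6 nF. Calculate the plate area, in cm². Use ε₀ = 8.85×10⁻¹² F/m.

A = Cd/(κε₀) = 1.86×10⁻⁸ × 3.15×10⁻⁴ / (80.4 × 8.85×10⁻¹²) = 8.23×10⁻³ m².

A ≈ 82.3 cm²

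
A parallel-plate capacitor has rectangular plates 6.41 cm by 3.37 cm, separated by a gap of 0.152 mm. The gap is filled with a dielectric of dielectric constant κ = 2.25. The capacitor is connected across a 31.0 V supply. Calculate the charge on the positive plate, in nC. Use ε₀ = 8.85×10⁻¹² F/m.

Q ≈ 8.77 nC

A = 6.41 × 3.37 cm² = 2.16×10⁻³ m².
C = κε₀A/d = 2.25 × 8.85×10⁻¹² × 2.16×10⁻³ / 1.52×10⁻⁴ = 2.83×10⁻¹⁰ F.
Q = CV = 2.83×10⁻¹⁰ × 31.0 = 8.77×10⁻⁹ C.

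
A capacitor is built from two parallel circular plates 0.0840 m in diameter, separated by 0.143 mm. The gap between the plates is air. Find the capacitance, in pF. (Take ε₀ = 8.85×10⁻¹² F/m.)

A = π(0.0840/2 m)² = 5.54×10⁻³ m².
C = ε₀A/d = 8.85×10⁻¹² × 5.54×10⁻³ / 1.43×10⁻⁴ = 3.43×10⁻¹⁰ F.

343 pF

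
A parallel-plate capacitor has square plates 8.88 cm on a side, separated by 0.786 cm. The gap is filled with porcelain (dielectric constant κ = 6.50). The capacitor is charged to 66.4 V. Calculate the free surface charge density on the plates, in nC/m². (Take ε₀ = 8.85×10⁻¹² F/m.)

σ ≈ 486 nC/m²

A = (8.88 cm)² = 7.89×10⁻³ m².
C = κε₀A/d = 6.50 × 8.85×10⁻¹² × 7.89×10⁻³ / 7.86×10⁻³ = 5.77×10⁻¹¹ F.
σ = Q/A = CV/A = 5.77×10⁻¹¹ × 66.4 / 7.89×10⁻³ = 4.86×10⁻⁷ C/m².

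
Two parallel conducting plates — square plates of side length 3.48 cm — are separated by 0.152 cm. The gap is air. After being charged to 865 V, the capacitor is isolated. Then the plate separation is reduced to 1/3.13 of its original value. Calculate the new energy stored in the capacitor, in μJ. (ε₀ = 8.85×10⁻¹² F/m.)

A = (3.48 cm)² = 1.21×10⁻³ m².
Initially C₁ = ε₀A/d = 8.85×10⁻¹² × 1.21×10⁻³ / 1.52×10⁻³ = 7.05×10⁻¹² F.
U₁ = 2.64×10⁻⁶ J.
Isolated ⇒ Q is held fixed. C₂ = 3.13 C₁ and U = Q²/(2C), so U₂/U₁ = C₁/C₂ = 0.319.
U₂ = 0.319 × 2.64×10⁻⁶ = 8.43×10⁻⁷ J.

0.843 μJ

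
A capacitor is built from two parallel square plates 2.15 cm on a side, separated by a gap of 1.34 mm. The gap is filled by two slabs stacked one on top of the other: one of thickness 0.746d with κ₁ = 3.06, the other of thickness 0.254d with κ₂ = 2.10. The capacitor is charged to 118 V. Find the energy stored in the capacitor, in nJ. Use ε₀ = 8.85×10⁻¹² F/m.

U ≈ 58.3 nJ

A = (2.15 cm)² = 4.62×10⁻⁴ m².
Stacked slabs ⇒ two capacitors in series, each with the full plate area.
C₁ = κ₁ε₀A/d₁ = 3.06 × 8.85×10⁻¹² × 4.62×10⁻⁴ / 10.00×10⁻⁴ = 1.25×10⁻¹¹ F.
C₂ = κ₂ε₀A/d₂ = 2.10 × 8.85×10⁻¹² × 4.62×10⁻⁴ / 3.40×10⁻⁴ = 2.52×10⁻¹¹ F.
C = (1/C₁ + 1/C₂)⁻¹ = 8.37×10⁻¹² F.
U = ½CV² = ½ × 8.37×10⁻¹² × (118)² = 5.83×10⁻⁸ J.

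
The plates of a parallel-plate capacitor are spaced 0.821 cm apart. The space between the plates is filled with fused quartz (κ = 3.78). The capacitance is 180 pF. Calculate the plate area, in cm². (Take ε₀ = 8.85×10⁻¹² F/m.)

442 cm²

A = Cd/(κε₀) = 1.80×10⁻¹⁰ × 8.21×10⁻³ / (3.78 × 8.85×10⁻¹²) = 4.42×10⁻² m².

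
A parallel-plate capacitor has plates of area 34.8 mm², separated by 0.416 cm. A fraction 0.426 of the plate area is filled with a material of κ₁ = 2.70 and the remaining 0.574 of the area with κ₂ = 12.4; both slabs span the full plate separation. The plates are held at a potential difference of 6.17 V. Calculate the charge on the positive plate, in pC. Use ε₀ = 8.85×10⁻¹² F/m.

A = 34.8 mm² = 3.48×10⁻⁵ m².
Side-by-side slabs ⇒ two capacitors in parallel, each spanning the full gap.
C₁ = κ₁ε₀A₁/d = 2.70 × 8.85×10⁻¹² × 1.48×10⁻⁵ / 4.16×10⁻³ = 8.52×10⁻¹⁴ F.
C₂ = κ₂ε₀A₂/d = 12.4 × 8.85×10⁻¹² × 2.00×10⁻⁵ / 4.16×10⁻³ = 5.27×10⁻¹³ F.
C = C₁ + C₂ = 6.12×10⁻¹³ F.
Q = CV = 6.12×10⁻¹³ × 6.17 = 3.78×10⁻¹² C.

Q ≈ 3.78 pC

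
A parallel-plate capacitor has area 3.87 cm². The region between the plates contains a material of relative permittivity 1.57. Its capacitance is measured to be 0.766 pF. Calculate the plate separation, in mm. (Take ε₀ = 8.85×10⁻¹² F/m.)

7.02 mm

A = 3.87 cm² = 3.87×10⁻⁴ m².
d = κε₀A/C = 1.57 × 8.85×10⁻¹² × 3.87×10⁻⁴ / 7.66×10⁻¹³ = 7.02×10⁻³ m.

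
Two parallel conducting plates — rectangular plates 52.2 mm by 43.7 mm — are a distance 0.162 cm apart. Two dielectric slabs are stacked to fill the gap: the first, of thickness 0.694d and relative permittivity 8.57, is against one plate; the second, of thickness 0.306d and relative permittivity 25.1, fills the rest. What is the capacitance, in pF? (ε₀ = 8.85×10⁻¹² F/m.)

A = 52.2 × 43.7 mm² = 2.28×10⁻³ m².
Stacked slabs ⇒ two capacitors in series, each with the full plate area.
C₁ = κ₁ε₀A/d₁ = 8.57 × 8.85×10⁻¹² × 2.28×10⁻³ / 1.12×10⁻³ = 1.54×10⁻¹⁰ F.
C₂ = κ₂ε₀A/d₂ = 25.1 × 8.85×10⁻¹² × 2.28×10⁻³ / 4.96×10⁻⁴ = 1.02×10⁻⁹ F.
C = (1/C₁ + 1/C₂)⁻¹ = 1.34×10⁻¹⁰ F.

C ≈ 134 pF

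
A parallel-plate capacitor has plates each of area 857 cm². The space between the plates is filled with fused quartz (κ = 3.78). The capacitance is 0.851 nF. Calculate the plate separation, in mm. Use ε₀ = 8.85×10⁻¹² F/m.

A = 857 cm² = 8.57×10⁻² m².
d = κε₀A/C = 3.78 × 8.85×10⁻¹² × 8.57×10⁻² / 8.51×10⁻¹⁰ = 3.37×10⁻³ m.

3.37 mm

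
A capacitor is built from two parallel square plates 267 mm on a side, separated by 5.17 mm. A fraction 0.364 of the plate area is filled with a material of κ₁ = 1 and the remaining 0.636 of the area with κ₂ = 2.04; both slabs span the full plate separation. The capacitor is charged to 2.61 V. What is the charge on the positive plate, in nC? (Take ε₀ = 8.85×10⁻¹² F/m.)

Q ≈ 0.529 nC

A = (267 mm)² = 7.13×10⁻² m².
Side-by-side slabs ⇒ two capacitors in parallel, each spanning the full gap.
C₁ = κ₁ε₀A₁/d = 1.00 × 8.85×10⁻¹² × 2.59×10⁻² / 5.17×10⁻³ = 4.44×10⁻¹¹ F.
C₂ = κ₂ε₀A₂/d = 2.04 × 8.85×10⁻¹² × 4.53×10⁻² / 5.17×10⁻³ = 1.58×10⁻¹⁰ F.
C = C₁ + C₂ = 2.03×10⁻¹⁰ F.
Q = CV = 2.03×10⁻¹⁰ × 2.61 = 5.29×10⁻¹⁰ C.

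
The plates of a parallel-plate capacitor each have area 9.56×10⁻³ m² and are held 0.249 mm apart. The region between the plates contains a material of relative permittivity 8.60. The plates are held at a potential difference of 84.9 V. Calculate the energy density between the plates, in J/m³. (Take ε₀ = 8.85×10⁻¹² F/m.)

E = V/d = 84.9 / 2.49×10⁻⁴ = 3.41×10⁵ V/m.
u = ½κε₀E² = ½ × 8.60 × 8.85×10⁻¹² × (3.41×10⁵)² = 4.42 J/m³.

4.42 J/m³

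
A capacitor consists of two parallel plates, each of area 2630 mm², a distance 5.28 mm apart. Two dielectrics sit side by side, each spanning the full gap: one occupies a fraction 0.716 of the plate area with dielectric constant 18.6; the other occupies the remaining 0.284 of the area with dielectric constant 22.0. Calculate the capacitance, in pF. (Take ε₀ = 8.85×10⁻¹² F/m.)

C ≈ 86.2 pF

A = 2630 mm² = 2.63×10⁻³ m².
Side-by-side slabs ⇒ two capacitors in parallel, each spanning the full gap.
C₁ = κ₁ε₀A₁/d = 18.6 × 8.85×10⁻¹² × 1.88×10⁻³ / 5.28×10⁻³ = 5.87×10⁻¹¹ F.
C₂ = κ₂ε₀A₂/d = 22.0 × 8.85×10⁻¹² × 7.47×10⁻⁴ / 5.28×10⁻³ = 2.75×10⁻¹¹ F.
C = C₁ + C₂ = 8.62×10⁻¹¹ F.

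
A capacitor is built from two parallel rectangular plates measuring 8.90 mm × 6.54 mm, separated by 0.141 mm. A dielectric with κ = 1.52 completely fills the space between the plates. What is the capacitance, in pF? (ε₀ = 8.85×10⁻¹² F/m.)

A = 8.90 × 6.54 mm² = 5.82×10⁻⁵ m².
C = κε₀A/d = 1.52 × 8.85×10⁻¹² × 5.82×10⁻⁵ / 1.41×10⁻⁴ = 5.55×10⁻¹² F.

5.55 pF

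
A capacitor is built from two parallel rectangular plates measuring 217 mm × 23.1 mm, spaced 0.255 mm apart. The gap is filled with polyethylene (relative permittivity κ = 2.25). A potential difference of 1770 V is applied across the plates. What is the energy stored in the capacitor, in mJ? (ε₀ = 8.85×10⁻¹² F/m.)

0.613 mJ

A = 217 × 23.1 mm² = 5.01×10⁻³ m².
C = κε₀A/d = 2.25 × 8.85×10⁻¹² × 5.01×10⁻³ / 2.55×10⁻⁴ = 3.91×10⁻¹⁰ F.
U = ½CV² = ½ × 3.91×10⁻¹⁰ × (1770)² = 6.13×10⁻⁴ J.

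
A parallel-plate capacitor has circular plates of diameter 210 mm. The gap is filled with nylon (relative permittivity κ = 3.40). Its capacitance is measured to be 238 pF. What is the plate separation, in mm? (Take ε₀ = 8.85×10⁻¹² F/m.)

A = π(210/2 mm)² = 3.46×10⁻² m².
d = κε₀A/C = 3.40 × 8.85×10⁻¹² × 3.46×10⁻² / 2.38×10⁻¹⁰ = 4.38×10⁻³ m.

4.38 mm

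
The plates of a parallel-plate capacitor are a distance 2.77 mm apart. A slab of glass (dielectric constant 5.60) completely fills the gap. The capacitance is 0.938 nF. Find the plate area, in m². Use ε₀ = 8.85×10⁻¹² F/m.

A = Cd/(κε₀) = 9.38×10⁻¹⁰ × 2.77×10⁻³ / (5.60 × 8.85×10⁻¹²) = 5.24×10⁻² m².

0.0524 m²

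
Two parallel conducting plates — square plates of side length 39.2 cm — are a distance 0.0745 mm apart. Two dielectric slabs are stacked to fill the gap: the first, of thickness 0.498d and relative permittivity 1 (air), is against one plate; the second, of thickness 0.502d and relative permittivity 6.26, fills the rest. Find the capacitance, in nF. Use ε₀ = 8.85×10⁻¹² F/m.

31.6 nF

A = (39.2 cm)² = 0.154 m².
Stacked slabs ⇒ two capacitors in series, each with the full plate area.
C₁ = κ₁ε₀A/d₁ = 1.00 × 8.85×10⁻¹² × 0.154 / 3.71×10⁻⁵ = 3.67×10⁻⁸ F.
C₂ = κ₂ε₀A/d₂ = 6.26 × 8.85×10⁻¹² × 0.154 / 3.74×10⁻⁵ = 2.28×10⁻⁷ F.
C = (1/C₁ + 1/C₂)⁻¹ = 3.16×10⁻⁸ F.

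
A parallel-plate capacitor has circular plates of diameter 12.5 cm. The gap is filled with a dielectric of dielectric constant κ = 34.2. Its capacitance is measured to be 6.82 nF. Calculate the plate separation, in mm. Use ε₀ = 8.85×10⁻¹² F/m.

d ≈ 0.545 mm

A = π(12.5/2 cm)² = 1.23×10⁻² m².
d = κε₀A/C = 34.2 × 8.85×10⁻¹² × 1.23×10⁻² / 6.82×10⁻⁹ = 5.45×10⁻⁴ m.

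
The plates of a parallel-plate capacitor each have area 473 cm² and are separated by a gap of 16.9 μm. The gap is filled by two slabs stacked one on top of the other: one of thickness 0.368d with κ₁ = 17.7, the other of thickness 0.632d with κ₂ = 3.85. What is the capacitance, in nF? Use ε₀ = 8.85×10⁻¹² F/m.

C ≈ 134 nF

A = 473 cm² = 4.73×10⁻² m².
Stacked slabs ⇒ two capacitors in series, each with the full plate area.
C₁ = κ₁ε₀A/d₁ = 17.7 × 8.85×10⁻¹² × 4.73×10⁻² / 6.22×10⁻⁶ = 1.19×10⁻⁶ F.
C₂ = κ₂ε₀A/d₂ = 3.85 × 8.85×10⁻¹² × 4.73×10⁻² / 1.07×10⁻⁵ = 1.51×10⁻⁷ F.
C = (1/C₁ + 1/C₂)⁻¹ = 1.34×10⁻⁷ F.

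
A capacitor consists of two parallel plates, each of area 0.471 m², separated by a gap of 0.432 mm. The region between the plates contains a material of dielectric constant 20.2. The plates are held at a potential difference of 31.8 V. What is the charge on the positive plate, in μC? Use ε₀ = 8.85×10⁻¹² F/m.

Q ≈ 6.20 μC

C = κε₀A/d = 20.2 × 8.85×10⁻¹² × 0.471 / 4.32×10⁻⁴ = 1.95×10⁻⁷ F.
Q = CV = 1.95×10⁻⁷ × 31.8 = 6.20×10⁻⁶ C.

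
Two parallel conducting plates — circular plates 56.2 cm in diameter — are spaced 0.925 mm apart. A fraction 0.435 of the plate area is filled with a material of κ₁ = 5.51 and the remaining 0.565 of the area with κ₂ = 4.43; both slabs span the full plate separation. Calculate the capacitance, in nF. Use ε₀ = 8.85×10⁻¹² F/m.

A = π(56.2/2 cm)² = 0.248 m².
Side-by-side slabs ⇒ two capacitors in parallel, each spanning the full gap.
C₁ = κ₁ε₀A₁/d = 5.51 × 8.85×10⁻¹² × 0.108 / 9.25×10⁻⁴ = 5.69×10⁻⁹ F.
C₂ = κ₂ε₀A₂/d = 4.43 × 8.85×10⁻¹² × 0.140 / 9.25×10⁻⁴ = 5.94×10⁻⁹ F.
C = C₁ + C₂ = 1.16×10⁻⁸ F.

11.6 nF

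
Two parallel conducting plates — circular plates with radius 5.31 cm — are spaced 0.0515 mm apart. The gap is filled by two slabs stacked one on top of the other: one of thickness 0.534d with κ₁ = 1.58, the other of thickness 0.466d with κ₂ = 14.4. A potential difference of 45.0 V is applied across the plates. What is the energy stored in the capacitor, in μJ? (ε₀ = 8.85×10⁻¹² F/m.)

U ≈ 4.16 μJ

A = π(5.31 cm)² = 8.86×10⁻³ m².
Stacked slabs ⇒ two capacitors in series, each with the full plate area.
C₁ = κ₁ε₀A/d₁ = 1.58 × 8.85×10⁻¹² × 8.86×10⁻³ / 2.75×10⁻⁵ = 4.50×10⁻⁹ F.
C₂ = κ₂ε₀A/d₂ = 14.4 × 8.85×10⁻¹² × 8.86×10⁻³ / 2.40×10⁻⁵ = 4.70×10⁻⁸ F.
C = (1/C₁ + 1/C₂)⁻¹ = 4.11×10⁻⁹ F.
U = ½CV² = ½ × 4.11×10⁻⁹ × (45.0)² = 4.16×10⁻⁶ J.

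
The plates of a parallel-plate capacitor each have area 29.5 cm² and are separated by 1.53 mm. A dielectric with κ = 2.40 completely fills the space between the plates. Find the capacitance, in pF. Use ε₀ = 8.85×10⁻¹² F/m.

41.0 pF

A = 29.5 cm² = 2.95×10⁻³ m².
C = κε₀A/d = 2.40 × 8.85×10⁻¹² × 2.95×10⁻³ / 1.53×10⁻³ = 4.10×10⁻¹¹ F.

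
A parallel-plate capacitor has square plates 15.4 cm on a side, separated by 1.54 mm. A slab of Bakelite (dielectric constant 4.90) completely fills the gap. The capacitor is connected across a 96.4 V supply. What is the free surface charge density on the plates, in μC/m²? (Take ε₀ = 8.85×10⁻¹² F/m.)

A = (15.4 cm)² = 2.37×10⁻² m².
C = κε₀A/d = 4.90 × 8.85×10⁻¹² × 2.37×10⁻² / 1.54×10⁻³ = 6.68×10⁻¹⁰ F.
σ = Q/A = CV/A = 6.68×10⁻¹⁰ × 96.4 / 2.37×10⁻² = 2.71×10⁻⁶ C/m².

σ ≈ 2.71 μC/m²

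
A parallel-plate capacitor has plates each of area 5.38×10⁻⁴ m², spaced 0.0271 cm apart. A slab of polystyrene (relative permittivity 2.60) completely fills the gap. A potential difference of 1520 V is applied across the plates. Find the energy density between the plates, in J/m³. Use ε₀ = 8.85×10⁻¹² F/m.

362 J/m³

E = V/d = 1520 / 2.71×10⁻⁴ = 5.61×10⁶ V/m.
u = ½κε₀E² = ½ × 2.60 × 8.85×10⁻¹² × (5.61×10⁶)² = 3.62×10² J/m³.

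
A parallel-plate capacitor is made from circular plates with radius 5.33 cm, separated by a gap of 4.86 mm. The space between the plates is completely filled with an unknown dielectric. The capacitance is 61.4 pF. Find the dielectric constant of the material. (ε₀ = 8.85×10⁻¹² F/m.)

κ ≈ 3.78

A = π(5.33 cm)² = 8.92×10⁻³ m².
κ = Cd/(ε₀A) = 6.14×10⁻¹¹ × 4.86×10⁻³ / (8.85×10⁻¹² × 8.92×10⁻³) = 3.78.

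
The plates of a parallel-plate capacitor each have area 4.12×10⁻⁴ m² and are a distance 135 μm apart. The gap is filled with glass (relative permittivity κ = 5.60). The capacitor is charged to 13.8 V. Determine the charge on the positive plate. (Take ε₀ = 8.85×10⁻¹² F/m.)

2.09 nC

C = κε₀A/d = 5.60 × 8.85×10⁻¹² × 4.12×10⁻⁴ / 1.35×10⁻⁴ = 1.51×10⁻¹⁰ F.
Q = CV = 1.51×10⁻¹⁰ × 13.8 = 2.09×10⁻⁹ C.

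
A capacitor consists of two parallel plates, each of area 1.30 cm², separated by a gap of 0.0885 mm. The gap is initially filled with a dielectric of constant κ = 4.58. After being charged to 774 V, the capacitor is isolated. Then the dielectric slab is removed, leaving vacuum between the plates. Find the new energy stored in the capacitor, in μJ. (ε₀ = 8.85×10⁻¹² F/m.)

A = 1.30 cm² = 1.30×10⁻⁴ m².
Initially C₁ = κε₀A/d = 4.58 × 8.85×10⁻¹² × 1.30×10⁻⁴ / 8.85×10⁻⁵ = 5.95×10⁻¹¹ F.
U₁ = 1.78×10⁻⁵ J.
Isolated ⇒ Q is held fixed. C₂ = 0.218 C₁ and U = Q²/(2C), so U₂/U₁ = C₁/C₂ = 4.58.
U₂ = 4.58 × 1.78×10⁻⁵ = 8.17×10⁻⁵ J.

81.7 μJ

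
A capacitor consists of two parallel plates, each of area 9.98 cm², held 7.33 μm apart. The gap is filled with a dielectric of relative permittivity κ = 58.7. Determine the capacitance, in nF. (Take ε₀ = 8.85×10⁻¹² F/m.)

C ≈ 70.7 nF

A = 9.98 cm² = 9.98×10⁻⁴ m².
C = κε₀A/d = 58.7 × 8.85×10⁻¹² × 9.98×10⁻⁴ / 7.33×10⁻⁶ = 7.07×10⁻⁸ F.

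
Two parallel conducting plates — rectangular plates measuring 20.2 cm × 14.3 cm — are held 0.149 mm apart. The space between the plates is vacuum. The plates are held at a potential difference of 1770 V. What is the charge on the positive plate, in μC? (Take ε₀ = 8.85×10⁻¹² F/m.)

A = 20.2 × 14.3 cm² = 2.89×10⁻² m².
C = ε₀A/d = 8.85×10⁻¹² × 2.89×10⁻² / 1.49×10⁻⁴ = 1.72×10⁻⁹ F.
Q = CV = 1.72×10⁻⁹ × 1770 = 3.04×10⁻⁶ C.

Q ≈ 3.04 μC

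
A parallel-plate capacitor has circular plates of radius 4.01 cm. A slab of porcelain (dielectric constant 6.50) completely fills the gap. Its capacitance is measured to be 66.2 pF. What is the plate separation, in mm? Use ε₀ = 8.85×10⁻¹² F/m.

A = π(4.01 cm)² = 5.05×10⁻³ m².
d = κε₀A/C = 6.50 × 8.85×10⁻¹² × 5.05×10⁻³ / 6.62×10⁻¹¹ = 4.39×10⁻³ m.

d ≈ 4.39 mm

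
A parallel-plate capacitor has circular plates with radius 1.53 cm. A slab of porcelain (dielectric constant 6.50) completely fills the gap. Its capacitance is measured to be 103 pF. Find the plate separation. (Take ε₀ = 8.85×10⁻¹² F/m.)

411 μm

A = π(1.53 cm)² = 7.35×10⁻⁴ m².
d = κε₀A/C = 6.50 × 8.85×10⁻¹² × 7.35×10⁻⁴ / 1.03×10⁻¹⁰ = 4.11×10⁻⁴ m.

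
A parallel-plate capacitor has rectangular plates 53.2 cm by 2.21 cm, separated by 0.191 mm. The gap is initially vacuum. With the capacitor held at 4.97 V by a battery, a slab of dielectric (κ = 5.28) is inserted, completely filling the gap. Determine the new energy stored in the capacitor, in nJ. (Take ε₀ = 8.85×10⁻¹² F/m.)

35.5 nJ

A = 53.2 × 2.21 cm² = 1.18×10⁻² m².
Initially C₁ = ε₀A/d = 8.85×10⁻¹² × 1.18×10⁻² / 1.91×10⁻⁴ = 5.45×10⁻¹⁰ F.
U₁ = 6.73×10⁻⁹ J.
Battery connected ⇒ V is held fixed. C₂ = 5.28 C₁ and U = ½CV², so U₂/U₁ = C₂/C₁ = 5.28.
U₂ = 5.28 × 6.73×10⁻⁹ = 3.55×10⁻⁸ J.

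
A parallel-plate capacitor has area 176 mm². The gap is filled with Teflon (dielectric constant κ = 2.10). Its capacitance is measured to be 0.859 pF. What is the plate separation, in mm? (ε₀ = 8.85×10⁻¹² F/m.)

A = 176 mm² = 1.76×10⁻⁴ m².
d = κε₀A/C = 2.10 × 8.85×10⁻¹² × 1.76×10⁻⁴ / 8.59×10⁻¹³ = 3.81×10⁻³ m.

d ≈ 3.81 mm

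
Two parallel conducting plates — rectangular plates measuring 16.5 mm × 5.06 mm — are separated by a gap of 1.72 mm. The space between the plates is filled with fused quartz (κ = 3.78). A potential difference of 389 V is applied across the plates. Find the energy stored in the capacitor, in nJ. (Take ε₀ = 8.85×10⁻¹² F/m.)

123 nJ

A = 16.5 × 5.06 mm² = 8.35×10⁻⁵ m².
C = κε₀A/d = 3.78 × 8.85×10⁻¹² × 8.35×10⁻⁵ / 1.72×10⁻³ = 1.62×10⁻¹² F.
U = ½CV² = ½ × 1.62×10⁻¹² × (389)² = 1.23×10⁻⁷ J.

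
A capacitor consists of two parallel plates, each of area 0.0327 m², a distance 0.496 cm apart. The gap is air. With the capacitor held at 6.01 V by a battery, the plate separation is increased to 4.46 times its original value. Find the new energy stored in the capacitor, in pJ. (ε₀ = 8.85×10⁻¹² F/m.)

U ≈ 236 pJ

Initially C₁ = ε₀A/d = 8.85×10⁻¹² × 3.27×10⁻² / 4.96×10⁻³ = 5.83×10⁻¹¹ F.
U₁ = 1.05×10⁻⁹ J.
Battery connected ⇒ V is held fixed. C₂ = 0.224 C₁ and U = ½CV², so U₂/U₁ = C₂/C₁ = 0.224.
U₂ = 0.224 × 1.05×10⁻⁹ = 2.36×10⁻¹⁰ J.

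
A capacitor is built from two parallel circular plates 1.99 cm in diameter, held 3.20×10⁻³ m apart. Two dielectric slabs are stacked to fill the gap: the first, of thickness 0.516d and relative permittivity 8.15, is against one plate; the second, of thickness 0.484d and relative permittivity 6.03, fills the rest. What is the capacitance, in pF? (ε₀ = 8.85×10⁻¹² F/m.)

C ≈ 5.99 pF

A = π(1.99/2 cm)² = 3.11×10⁻⁴ m².
Stacked slabs ⇒ two capacitors in series, each with the full plate area.
C₁ = κ₁ε₀A/d₁ = 8.15 × 8.85×10⁻¹² × 3.11×10⁻⁴ / 1.65×10⁻³ = 1.36×10⁻¹¹ F.
C₂ = κ₂ε₀A/d₂ = 6.03 × 8.85×10⁻¹² × 3.11×10⁻⁴ / 1.55×10⁻³ = 1.07×10⁻¹¹ F.
C = (1/C₁ + 1/C₂)⁻¹ = 5.99×10⁻¹² F.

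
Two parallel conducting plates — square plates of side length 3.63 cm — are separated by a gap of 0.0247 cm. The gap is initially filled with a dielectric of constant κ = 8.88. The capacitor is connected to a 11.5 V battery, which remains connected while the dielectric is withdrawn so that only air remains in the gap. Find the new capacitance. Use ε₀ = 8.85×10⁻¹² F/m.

47.2 pF

A = (3.63 cm)² = 1.32×10⁻³ m².
Initially C₁ = κε₀A/d = 8.88 × 8.85×10⁻¹² × 1.32×10⁻³ / 2.47×10⁻⁴ = 4.19×10⁻¹⁰ F.
C = κε₀A/d scales with κ, so C₂/C₁ = 1/κ = 1/8.88 = 0.113.
C₂ = 0.113 × 4.19×10⁻¹⁰ = 4.72×10⁻¹¹ F.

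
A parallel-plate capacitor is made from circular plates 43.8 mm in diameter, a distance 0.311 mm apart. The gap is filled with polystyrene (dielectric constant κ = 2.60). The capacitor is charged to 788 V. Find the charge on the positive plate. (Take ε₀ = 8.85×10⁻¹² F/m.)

A = π(43.8/2 mm)² = 1.51×10⁻³ m².
C = κε₀A/d = 2.60 × 8.85×10⁻¹² × 1.51×10⁻³ / 3.11×10⁻⁴ = 1.11×10⁻¹⁰ F.
Q = CV = 1.11×10⁻¹⁰ × 788 = 8.78×10⁻⁸ C.

87.8 nC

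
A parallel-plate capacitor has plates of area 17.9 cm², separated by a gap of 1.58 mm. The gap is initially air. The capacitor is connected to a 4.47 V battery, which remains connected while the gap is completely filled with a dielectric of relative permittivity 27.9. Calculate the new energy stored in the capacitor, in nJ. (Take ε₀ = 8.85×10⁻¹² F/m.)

A = 17.9 cm² = 1.79×10⁻³ m².
Initially C₁ = ε₀A/d = 8.85×10⁻¹² × 1.79×10⁻³ / 1.58×10⁻³ = 1.00×10⁻¹¹ F.
U₁ = 1.00×10⁻¹⁰ J.
Battery connected ⇒ V is held fixed. C₂ = 27.9 C₁ and U = ½CV², so U₂/U₁ = C₂/C₁ = 27.9.
U₂ = 27.9 × 1.00×10⁻¹⁰ = 2.79×10⁻⁹ J.

U ≈ 2.79 nJ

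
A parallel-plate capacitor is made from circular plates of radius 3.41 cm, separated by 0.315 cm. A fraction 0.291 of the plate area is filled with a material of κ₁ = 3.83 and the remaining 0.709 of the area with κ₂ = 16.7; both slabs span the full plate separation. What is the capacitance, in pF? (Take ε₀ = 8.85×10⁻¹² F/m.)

A = π(3.41 cm)² = 3.65×10⁻³ m².
Side-by-side slabs ⇒ two capacitors in parallel, each spanning the full gap.
C₁ = κ₁ε₀A₁/d = 3.83 × 8.85×10⁻¹² × 1.06×10⁻³ / 3.15×10⁻³ = 1.14×10⁻¹¹ F.
C₂ = κ₂ε₀A₂/d = 16.7 × 8.85×10⁻¹² × 2.59×10⁻³ / 3.15×10⁻³ = 1.22×10⁻¹⁰ F.
C = C₁ + C₂ = 1.33×10⁻¹⁰ F.

C ≈ 133 pF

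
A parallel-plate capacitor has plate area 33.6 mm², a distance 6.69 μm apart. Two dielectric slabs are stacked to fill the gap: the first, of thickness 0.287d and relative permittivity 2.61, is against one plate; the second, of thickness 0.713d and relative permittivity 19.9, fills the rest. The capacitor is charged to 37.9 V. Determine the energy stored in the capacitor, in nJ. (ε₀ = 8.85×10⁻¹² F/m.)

A = 33.6 mm² = 3.36×10⁻⁵ m².
Stacked slabs ⇒ two capacitors in series, each with the full plate area.
C₁ = κ₁ε₀A/d₁ = 2.61 × 8.85×10⁻¹² × 3.36×10⁻⁵ / 1.92×10⁻⁶ = 4.04×10⁻¹⁰ F.
C₂ = κ₂ε₀A/d₂ = 19.9 × 8.85×10⁻¹² × 3.36×10⁻⁵ / 4.77×10⁻⁶ = 1.24×10⁻⁹ F.
C = (1/C₁ + 1/C₂)⁻¹ = 3.05×10⁻¹⁰ F.
U = ½CV² = ½ × 3.05×10⁻¹⁰ × (37.9)² = 2.19×10⁻⁷ J.

219 nJ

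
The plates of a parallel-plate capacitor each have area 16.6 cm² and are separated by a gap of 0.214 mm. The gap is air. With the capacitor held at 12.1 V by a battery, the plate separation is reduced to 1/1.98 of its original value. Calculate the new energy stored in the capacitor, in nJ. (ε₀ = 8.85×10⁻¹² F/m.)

A = 16.6 cm² = 1.66×10⁻³ m².
Initially C₁ = ε₀A/d = 8.85×10⁻¹² × 1.66×10⁻³ / 2.14×10⁻⁴ = 6.86×10⁻¹¹ F.
U₁ = 5.03×10⁻⁹ J.
Battery connected ⇒ V is held fixed. C₂ = 1.98 C₁ and U = ½CV², so U₂/U₁ = C₂/C₁ = 1.98.
U₂ = 1.98 × 5.03×10⁻⁹ = 9.95×10⁻⁹ J.

U ≈ 9.95 nJ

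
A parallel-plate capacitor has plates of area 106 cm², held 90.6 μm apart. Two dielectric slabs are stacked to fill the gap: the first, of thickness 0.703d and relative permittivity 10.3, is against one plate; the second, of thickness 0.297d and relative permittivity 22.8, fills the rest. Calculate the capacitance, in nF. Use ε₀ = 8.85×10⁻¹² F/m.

12.7 nF

A = 106 cm² = 1.06×10⁻² m².
Stacked slabs ⇒ two capacitors in series, each with the full plate area.
C₁ = κ₁ε₀A/d₁ = 10.3 × 8.85×10⁻¹² × 1.06×10⁻² / 6.37×10⁻⁵ = 1.52×10⁻⁸ F.
C₂ = κ₂ε₀A/d₂ = 22.8 × 8.85×10⁻¹² × 1.06×10⁻² / 2.69×10⁻⁵ = 7.95×10⁻⁸ F.
C = (1/C₁ + 1/C₂)⁻¹ = 1.27×10⁻⁸ F.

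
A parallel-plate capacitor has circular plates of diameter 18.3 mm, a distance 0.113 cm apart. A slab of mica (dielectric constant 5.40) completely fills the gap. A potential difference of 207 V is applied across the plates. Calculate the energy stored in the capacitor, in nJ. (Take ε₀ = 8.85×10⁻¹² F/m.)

U ≈ 238 nJ

A = π(18.3/2 mm)² = 2.63×10⁻⁴ m².
C = κε₀A/d = 5.40 × 8.85×10⁻¹² × 2.63×10⁻⁴ / 1.13×10⁻³ = 1.11×10⁻¹¹ F.
U = ½CV² = ½ × 1.11×10⁻¹¹ × (207)² = 2.38×10⁻⁷ J.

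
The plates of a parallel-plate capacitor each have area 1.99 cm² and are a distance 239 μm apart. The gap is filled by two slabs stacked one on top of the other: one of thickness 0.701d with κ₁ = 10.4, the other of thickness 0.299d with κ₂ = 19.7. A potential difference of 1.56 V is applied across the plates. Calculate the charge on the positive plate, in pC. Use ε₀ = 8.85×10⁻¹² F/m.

A = 1.99 cm² = 1.99×10⁻⁴ m².
Stacked slabs ⇒ two capacitors in series, each with the full plate area.
C₁ = κ₁ε₀A/d₁ = 10.4 × 8.85×10⁻¹² × 1.99×10⁻⁴ / 1.68×10⁻⁴ = 1.09×10⁻¹⁰ F.
C₂ = κ₂ε₀A/d₂ = 19.7 × 8.85×10⁻¹² × 1.99×10⁻⁴ / 7.15×10⁻⁵ = 4.86×10⁻¹⁰ F.
C = (1/C₁ + 1/C₂)⁻¹ = 8.92×10⁻¹¹ F.
Q = CV = 8.92×10⁻¹¹ × 1.56 = 1.39×10⁻¹⁰ C.

Q ≈ 139 pC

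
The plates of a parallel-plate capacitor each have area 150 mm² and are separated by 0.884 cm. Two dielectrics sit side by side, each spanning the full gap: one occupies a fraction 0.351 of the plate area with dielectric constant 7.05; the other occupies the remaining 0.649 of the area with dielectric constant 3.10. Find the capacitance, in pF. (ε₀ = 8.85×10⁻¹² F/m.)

A = 150 mm² = 1.50×10⁻⁴ m².
Side-by-side slabs ⇒ two capacitors in parallel, each spanning the full gap.
C₁ = κ₁ε₀A₁/d = 7.05 × 8.85×10⁻¹² × 5.26×10⁻⁵ / 8.84×10⁻³ = 3.72×10⁻¹³ F.
C₂ = κ₂ε₀A₂/d = 3.10 × 8.85×10⁻¹² × 9.73×10⁻⁵ / 8.84×10⁻³ = 3.02×10⁻¹³ F.
C = C₁ + C₂ = 6.74×10⁻¹³ F.

0.674 pF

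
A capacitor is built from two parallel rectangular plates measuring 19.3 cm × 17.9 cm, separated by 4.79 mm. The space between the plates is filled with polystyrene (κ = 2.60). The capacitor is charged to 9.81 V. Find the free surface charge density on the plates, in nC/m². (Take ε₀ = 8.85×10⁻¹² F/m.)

47.1 nC/m²

A = 19.3 × 17.9 cm² = 3.45×10⁻² m².
C = κε₀A/d = 2.60 × 8.85×10⁻¹² × 3.45×10⁻² / 4.79×10⁻³ = 1.66×10⁻¹⁰ F.
σ = Q/A = CV/A = 1.66×10⁻¹⁰ × 9.81 / 3.45×10⁻² = 4.71×10⁻⁸ C/m².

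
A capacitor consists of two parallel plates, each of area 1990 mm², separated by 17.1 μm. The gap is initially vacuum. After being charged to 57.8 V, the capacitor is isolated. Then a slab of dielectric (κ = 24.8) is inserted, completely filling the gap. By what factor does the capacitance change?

C₂/C₁ ≈ 24.8

C = κε₀A/d scales with κ, so C₂/C₁ = κ = 24.8.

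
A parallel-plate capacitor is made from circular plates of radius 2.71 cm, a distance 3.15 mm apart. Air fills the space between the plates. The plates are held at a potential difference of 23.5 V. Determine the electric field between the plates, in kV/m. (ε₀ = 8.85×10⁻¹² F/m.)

E ≈ 7.46 kV/m

E = V/d = 23.5 / 3.15×10⁻³ = 7.46×10³ V/m.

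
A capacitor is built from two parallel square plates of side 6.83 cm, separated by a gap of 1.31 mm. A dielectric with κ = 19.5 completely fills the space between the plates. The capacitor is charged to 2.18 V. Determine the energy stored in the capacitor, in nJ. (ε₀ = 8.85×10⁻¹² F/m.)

A = (6.83 cm)² = 4.66×10⁻³ m².
C = κε₀A/d = 19.5 × 8.85×10⁻¹² × 4.66×10⁻³ / 1.31×10⁻³ = 6.15×10⁻¹⁰ F.
U = ½CV² = ½ × 6.15×10⁻¹⁰ × (2.18)² = 1.46×10⁻⁹ J.

U ≈ 1.46 nJ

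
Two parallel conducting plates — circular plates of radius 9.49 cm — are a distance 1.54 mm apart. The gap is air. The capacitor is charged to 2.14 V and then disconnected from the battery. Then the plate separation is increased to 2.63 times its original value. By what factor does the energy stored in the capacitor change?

2.63

Isolated ⇒ Q is held fixed.
C₂ = 0.380 C₁ and U = Q²/(2C), so U₂/U₁ = C₁/C₂ = 2.63.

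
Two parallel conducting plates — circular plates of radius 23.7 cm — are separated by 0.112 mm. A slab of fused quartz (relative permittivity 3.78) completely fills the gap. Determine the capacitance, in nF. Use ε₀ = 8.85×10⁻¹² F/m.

C ≈ 52.7 nF

A = π(23.7 cm)² = 0.176 m².
C = κε₀A/d = 3.78 × 8.85×10⁻¹² × 0.176 / 1.12×10⁻⁴ = 5.27×10⁻⁸ F.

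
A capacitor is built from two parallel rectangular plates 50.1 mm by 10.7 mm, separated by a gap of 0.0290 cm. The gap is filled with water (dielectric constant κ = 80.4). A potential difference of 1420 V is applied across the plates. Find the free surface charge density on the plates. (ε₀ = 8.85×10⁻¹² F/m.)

σ ≈ 348 nC/cm²

A = 50.1 × 10.7 mm² = 5.36×10⁻⁴ m².
C = κε₀A/d = 80.4 × 8.85×10⁻¹² × 5.36×10⁻⁴ / 2.90×10⁻⁴ = 1.32×10⁻⁹ F.
σ = Q/A = CV/A = 1.32×10⁻⁹ × 1420 / 5.36×10⁻⁴ = 3.48×10⁻³ C/m².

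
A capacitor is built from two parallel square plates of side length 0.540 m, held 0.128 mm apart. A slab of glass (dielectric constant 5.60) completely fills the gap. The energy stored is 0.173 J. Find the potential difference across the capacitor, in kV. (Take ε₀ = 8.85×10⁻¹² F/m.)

1.75 kV

A = (0.540 m)² = 0.292 m².
C = κε₀A/d = 5.60 × 8.85×10⁻¹² × 0.292 / 1.28×10⁻⁴ = 1.13×10⁻⁷ F.
V = √(2U/C) = √(2 × 0.173 / 1.13×10⁻⁷) = 1.75×10³ V.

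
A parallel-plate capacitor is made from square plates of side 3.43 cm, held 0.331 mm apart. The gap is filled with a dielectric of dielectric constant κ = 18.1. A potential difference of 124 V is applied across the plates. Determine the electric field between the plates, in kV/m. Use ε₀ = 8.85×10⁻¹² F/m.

E ≈ 375 kV/m

E = V/d = 124 / 3.31×10⁻⁴ = 3.75×10⁵ V/m.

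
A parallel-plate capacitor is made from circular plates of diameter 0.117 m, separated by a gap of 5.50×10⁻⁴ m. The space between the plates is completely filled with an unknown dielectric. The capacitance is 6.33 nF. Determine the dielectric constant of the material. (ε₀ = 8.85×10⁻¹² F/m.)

κ ≈ 36.6

A = π(0.117/2 m)² = 1.08×10⁻² m².
κ = Cd/(ε₀A) = 6.33×10⁻⁹ × 5.50×10⁻⁴ / (8.85×10⁻¹² × 1.08×10⁻²) = 36.6.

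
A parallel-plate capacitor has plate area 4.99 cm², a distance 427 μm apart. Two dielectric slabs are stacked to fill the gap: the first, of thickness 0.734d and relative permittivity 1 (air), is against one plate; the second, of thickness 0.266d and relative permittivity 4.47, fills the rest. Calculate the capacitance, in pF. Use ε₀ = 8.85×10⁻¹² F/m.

C ≈ 13.0 pF

A = 4.99 cm² = 4.99×10⁻⁴ m².
Stacked slabs ⇒ two capacitors in series, each with the full plate area.
C₁ = κ₁ε₀A/d₁ = 1.00 × 8.85×10⁻¹² × 4.99×10⁻⁴ / 3.13×10⁻⁴ = 1.41×10⁻¹¹ F.
C₂ = κ₂ε₀A/d₂ = 4.47 × 8.85×10⁻¹² × 4.99×10⁻⁴ / 1.14×10⁻⁴ = 1.74×10⁻¹⁰ F.
C = (1/C₁ + 1/C₂)⁻¹ = 1.30×10⁻¹¹ F.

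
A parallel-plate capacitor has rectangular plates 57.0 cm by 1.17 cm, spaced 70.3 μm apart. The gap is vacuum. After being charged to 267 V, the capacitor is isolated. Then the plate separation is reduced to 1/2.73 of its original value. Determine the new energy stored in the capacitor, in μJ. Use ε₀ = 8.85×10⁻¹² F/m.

A = 57.0 × 1.17 cm² = 6.67×10⁻³ m².
Initially C₁ = ε₀A/d = 8.85×10⁻¹² × 6.67×10⁻³ / 7.03×10⁻⁵ = 8.40×10⁻¹⁰ F.
U₁ = 2.99×10⁻⁵ J.
Isolated ⇒ Q is held fixed. C₂ = 2.73 C₁ and U = Q²/(2C), so U₂/U₁ = C₁/C₂ = 0.366.
U₂ = 0.366 × 2.99×10⁻⁵ = 1.10×10⁻⁵ J.

U ≈ 11.0 μJ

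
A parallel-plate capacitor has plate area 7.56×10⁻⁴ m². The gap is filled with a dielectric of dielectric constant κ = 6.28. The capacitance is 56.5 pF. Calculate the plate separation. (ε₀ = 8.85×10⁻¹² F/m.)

d = κε₀A/C = 6.28 × 8.85×10⁻¹² × 7.56×10⁻⁴ / 5.65×10⁻¹¹ = 7.44×10⁻⁴ m.

d ≈ 0.744 mm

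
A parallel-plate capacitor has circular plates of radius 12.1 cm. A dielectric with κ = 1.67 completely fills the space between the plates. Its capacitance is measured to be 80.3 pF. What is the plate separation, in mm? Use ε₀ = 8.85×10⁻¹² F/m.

A = π(12.1 cm)² = 4.60×10⁻² m².
d = κε₀A/C = 1.67 × 8.85×10⁻¹² × 4.60×10⁻² / 8.03×10⁻¹¹ = 8.47×10⁻³ m.

8.47 mm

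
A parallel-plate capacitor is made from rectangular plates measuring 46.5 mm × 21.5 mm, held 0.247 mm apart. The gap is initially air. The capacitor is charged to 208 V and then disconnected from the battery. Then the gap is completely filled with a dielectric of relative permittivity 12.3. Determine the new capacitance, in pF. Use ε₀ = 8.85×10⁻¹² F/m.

A = 46.5 × 21.5 mm² = 10.00×10⁻⁴ m².
Initially C₁ = ε₀A/d = 8.85×10⁻¹² × 10.00×10⁻⁴ / 2.47×10⁻⁴ = 3.58×10⁻¹¹ F.
C = κε₀A/d scales with κ, so C₂/C₁ = κ = 12.3.
C₂ = 12.3 × 3.58×10⁻¹¹ = 4.41×10⁻¹⁰ F.

C ≈ 441 pF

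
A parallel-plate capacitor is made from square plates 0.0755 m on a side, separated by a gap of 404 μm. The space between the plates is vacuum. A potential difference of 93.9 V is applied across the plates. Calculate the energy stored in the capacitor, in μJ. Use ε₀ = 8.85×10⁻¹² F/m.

A = (0.0755 m)² = 5.70×10⁻³ m².
C = ε₀A/d = 8.85×10⁻¹² × 5.70×10⁻³ / 4.04×10⁻⁴ = 1.25×10⁻¹⁰ F.
U = ½CV² = ½ × 1.25×10⁻¹⁰ × (93.9)² = 5.50×10⁻⁷ J.

U ≈ 0.550 μJ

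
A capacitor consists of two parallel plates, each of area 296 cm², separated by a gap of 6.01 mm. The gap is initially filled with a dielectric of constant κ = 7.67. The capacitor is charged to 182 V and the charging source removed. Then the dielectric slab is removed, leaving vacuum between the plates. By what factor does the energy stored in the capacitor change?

Isolated ⇒ Q is held fixed.
C₂ = 0.130 C₁ and U = Q²/(2C), so U₂/U₁ = C₁/C₂ = 7.67.

U₂/U₁ ≈ 7.67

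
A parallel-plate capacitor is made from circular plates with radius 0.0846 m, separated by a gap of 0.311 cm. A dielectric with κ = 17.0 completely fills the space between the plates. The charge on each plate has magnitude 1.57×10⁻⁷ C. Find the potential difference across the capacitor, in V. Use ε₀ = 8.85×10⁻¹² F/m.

A = π(0.0846 m)² = 2.25×10⁻² m².
C = κε₀A/d = 17.0 × 8.85×10⁻¹² × 2.25×10⁻² / 3.11×10⁻³ = 1.09×10⁻⁹ F.
V = Q/C = 1.57×10⁻⁷ / 1.09×10⁻⁹ = 1.44×10² V.

V ≈ 144 V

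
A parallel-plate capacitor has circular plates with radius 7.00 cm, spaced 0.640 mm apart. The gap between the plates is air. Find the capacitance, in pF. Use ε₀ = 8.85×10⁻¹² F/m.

A = π(7.00 cm)² = 1.54×10⁻² m².
C = ε₀A/d = 8.85×10⁻¹² × 1.54×10⁻² / 6.40×10⁻⁴ = 2.13×10⁻¹⁰ F.

C ≈ 213 pF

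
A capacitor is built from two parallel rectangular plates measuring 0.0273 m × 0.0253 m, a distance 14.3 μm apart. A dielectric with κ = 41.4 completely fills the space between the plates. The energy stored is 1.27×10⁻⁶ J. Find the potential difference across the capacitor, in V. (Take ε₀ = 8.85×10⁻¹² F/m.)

V ≈ 12.0 V

A = 0.0273 × 0.0253 m² = 6.91×10⁻⁴ m².
C = κε₀A/d = 41.4 × 8.85×10⁻¹² × 6.91×10⁻⁴ / 1.43×10⁻⁵ = 1.77×10⁻⁸ F.
V = √(2U/C) = √(2 × 1.27×10⁻⁶ / 1.77×10⁻⁸) = 12.0 V.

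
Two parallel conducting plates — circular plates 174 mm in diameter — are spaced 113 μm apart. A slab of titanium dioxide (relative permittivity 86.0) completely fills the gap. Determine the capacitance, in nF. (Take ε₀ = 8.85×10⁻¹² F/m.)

C ≈ 160 nF

A = π(174/2 mm)² = 2.38×10⁻² m².
C = κε₀A/d = 86.0 × 8.85×10⁻¹² × 2.38×10⁻² / 1.13×10⁻⁴ = 1.60×10⁻⁷ F.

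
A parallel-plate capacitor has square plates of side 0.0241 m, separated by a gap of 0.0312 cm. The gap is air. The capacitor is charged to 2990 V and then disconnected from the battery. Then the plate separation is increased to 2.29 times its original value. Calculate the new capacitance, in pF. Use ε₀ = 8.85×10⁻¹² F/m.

A = (0.0241 m)² = 5.81×10⁻⁴ m².
Initially C₁ = ε₀A/d = 8.85×10⁻¹² × 5.81×10⁻⁴ / 3.12×10⁻⁴ = 1.65×10⁻¹¹ F.
C = ε₀A/d scales as 1/d, so C₂/C₁ = d₁/d₂ = 1/2.29 = 0.437.
C₂ = 0.437 × 1.65×10⁻¹¹ = 7.19×10⁻¹² F.

C ≈ 7.19 pF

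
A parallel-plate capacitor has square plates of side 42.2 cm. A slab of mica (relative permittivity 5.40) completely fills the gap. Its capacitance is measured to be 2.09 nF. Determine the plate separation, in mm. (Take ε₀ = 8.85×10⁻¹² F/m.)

4.07 mm

A = (42.2 cm)² = 0.178 m².
d = κε₀A/C = 5.40 × 8.85×10⁻¹² × 0.178 / 2.09×10⁻⁹ = 4.07×10⁻³ m.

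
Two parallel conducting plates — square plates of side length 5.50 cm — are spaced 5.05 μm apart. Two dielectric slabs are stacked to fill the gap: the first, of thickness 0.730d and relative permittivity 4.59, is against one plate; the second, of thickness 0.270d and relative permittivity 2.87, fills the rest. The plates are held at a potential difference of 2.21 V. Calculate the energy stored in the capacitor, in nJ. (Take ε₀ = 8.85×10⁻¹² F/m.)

51.1 nJ

A = (5.50 cm)² = 3.02×10⁻³ m².
Stacked slabs ⇒ two capacitors in series, each with the full plate area.
C₁ = κ₁ε₀A/d₁ = 4.59 × 8.85×10⁻¹² × 3.02×10⁻³ / 3.69×10⁻⁶ = 3.33×10⁻⁸ F.
C₂ = κ₂ε₀A/d₂ = 2.87 × 8.85×10⁻¹² × 3.02×10⁻³ / 1.36×10⁻⁶ = 5.64×10⁻⁸ F.
C = (1/C₁ + 1/C₂)⁻¹ = 2.09×10⁻⁸ F.
U = ½CV² = ½ × 2.09×10⁻⁸ × (2.21)² = 5.11×10⁻⁸ J.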